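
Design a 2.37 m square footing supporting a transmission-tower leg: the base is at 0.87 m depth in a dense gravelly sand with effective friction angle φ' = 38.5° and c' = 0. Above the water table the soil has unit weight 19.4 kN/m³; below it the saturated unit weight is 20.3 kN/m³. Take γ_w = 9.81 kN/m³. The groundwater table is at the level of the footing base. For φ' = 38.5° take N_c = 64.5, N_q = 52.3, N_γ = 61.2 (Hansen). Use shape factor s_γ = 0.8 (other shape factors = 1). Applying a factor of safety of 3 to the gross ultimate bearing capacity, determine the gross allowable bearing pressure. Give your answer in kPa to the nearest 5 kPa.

Overburden at base level: q = 19.4 × 0.87 = 16.878 kPa.
Below the base the soil is submerged, so the ½γBN_γ term uses γ' = 20.3 − 9.81 = 10.49 kN/m³.
Surcharge term q·N_q = 16.878 × 52.3 = 882.72 kPa; self-weight term 0.5·γ·B·N_γ·s_γ = 0.5 × 10.49 × 2.37 × 61.2 × 0.8 = 608.6 kPa.
q_ult = 882.72 + 608.6 = 1491.3 kPa.
q_all = q_ult / FS = 1491.3 / 3 = 497.11 kPa.

q_all ≈ 495 kPa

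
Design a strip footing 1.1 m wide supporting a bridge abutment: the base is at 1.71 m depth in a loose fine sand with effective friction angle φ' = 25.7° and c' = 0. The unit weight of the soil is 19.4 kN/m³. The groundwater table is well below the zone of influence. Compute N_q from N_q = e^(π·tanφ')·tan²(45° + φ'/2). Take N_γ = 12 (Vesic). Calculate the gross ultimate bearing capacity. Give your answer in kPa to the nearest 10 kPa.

q_ult ≈ 510 kPa

tan25.7° = 0.4813, so N_q = e^(π×0.4813)·tan²(57.85°) = 4.536 × 2.531 = 11.48.
q = γ·D_f = 19.4 × 1.71 = 33.174 kPa.
q·N_q = 33.174 × 11.481 = 380.89 kPa
0.5·γ·B·N_γ = 0.5 × 19.4 × 1.1 × 12 = 128.04 kPa
q_ult = 380.89 + 128.04 = 508.93 kPa.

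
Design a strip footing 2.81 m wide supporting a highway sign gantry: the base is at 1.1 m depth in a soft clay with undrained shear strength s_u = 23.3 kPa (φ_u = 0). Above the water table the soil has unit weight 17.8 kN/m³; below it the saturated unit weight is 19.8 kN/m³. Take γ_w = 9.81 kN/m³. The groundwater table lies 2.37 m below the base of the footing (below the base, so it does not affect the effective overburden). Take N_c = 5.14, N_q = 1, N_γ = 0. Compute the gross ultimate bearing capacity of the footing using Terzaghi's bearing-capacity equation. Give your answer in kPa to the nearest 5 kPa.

Overburden at base level: q = 17.8 × 1.1 = 19.58 kPa.
Cohesion term c·N_c = 23.3 × 5.14 = 119.76 kPa; surcharge term q·N_q = 19.58 × 1 = 19.58 kPa.
q_ult = 119.76 + 19.58 = 139.34 kPa.

q_ult ≈ 140 kPa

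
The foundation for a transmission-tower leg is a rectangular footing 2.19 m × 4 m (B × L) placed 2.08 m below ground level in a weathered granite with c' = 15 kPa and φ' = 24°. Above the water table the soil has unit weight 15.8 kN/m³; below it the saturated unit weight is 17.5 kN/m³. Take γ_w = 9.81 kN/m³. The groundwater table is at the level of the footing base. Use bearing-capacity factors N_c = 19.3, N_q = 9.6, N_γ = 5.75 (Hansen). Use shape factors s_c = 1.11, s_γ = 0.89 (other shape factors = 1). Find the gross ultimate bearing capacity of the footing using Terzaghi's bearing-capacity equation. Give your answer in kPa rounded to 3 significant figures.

q = γ·D_f = 15.8 × 2.08 = 32.864 kPa.
For the ½γBN_γ term take γ' = 17.5 − 9.81 = 7.69 kN/m³ (soil below base is submerged).
c·N_c·s_c = 15 × 19.3 × 1.11 = 321.35 kPa
q·N_q = 32.864 × 9.6 = 315.49 kPa
0.5·γ·B·N_γ·s_γ = 0.5 × 7.69 × 2.19 × 5.75 × 0.89 = 43.092 kPa
q_ult = 321.35 + 315.49 + 43.092 = 679.93 kPa.

q_ult ≈ 680 kPa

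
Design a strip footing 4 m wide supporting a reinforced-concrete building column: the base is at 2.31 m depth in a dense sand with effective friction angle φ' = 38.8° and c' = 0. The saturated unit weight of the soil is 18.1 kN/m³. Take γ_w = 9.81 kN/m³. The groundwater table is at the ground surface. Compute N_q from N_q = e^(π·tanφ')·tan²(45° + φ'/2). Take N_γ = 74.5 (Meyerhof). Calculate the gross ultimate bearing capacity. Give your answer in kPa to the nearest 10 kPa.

tan38.8° = 0.804, so N_q = e^(π×0.804)·tan²(64.4°) = 12.502 × 4.356 = 54.46.
Water table at ground surface, so effective unit weight γ' = 18.1 − 9.81 = 8.29 kN/m³ is used throughout; overburden q = 8.29 × 2.31 = 19.15 kPa; the same γ' applies in the ½γBN_γ term.
Surcharge term q·N_q = 19.15 × 54.463 = 1043 kPa; self-weight term 0.5·γ·B·N_γ = 0.5 × 8.29 × 4 × 74.5 = 1235.2 kPa.
q_ult = 1043 + 1235.2 = 2278.2 kPa.

q_ult ≈ 2280 kPa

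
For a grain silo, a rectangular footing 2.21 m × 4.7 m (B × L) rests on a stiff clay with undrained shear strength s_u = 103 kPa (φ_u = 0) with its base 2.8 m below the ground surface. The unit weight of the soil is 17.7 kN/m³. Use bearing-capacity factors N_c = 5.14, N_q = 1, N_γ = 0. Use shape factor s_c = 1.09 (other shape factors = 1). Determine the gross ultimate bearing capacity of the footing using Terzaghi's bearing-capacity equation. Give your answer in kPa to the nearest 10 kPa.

q_ult ≈ 630 kPa

q = γ·D_f = 17.7 × 2.8 = 49.56 kPa.
c·N_c·s_c = 103 × 5.14 × 1.09 = 577.07 kPa
q·N_q = 49.56 × 1 = 49.56 kPa
q_ult = 577.07 + 49.56 = 626.63 kPa.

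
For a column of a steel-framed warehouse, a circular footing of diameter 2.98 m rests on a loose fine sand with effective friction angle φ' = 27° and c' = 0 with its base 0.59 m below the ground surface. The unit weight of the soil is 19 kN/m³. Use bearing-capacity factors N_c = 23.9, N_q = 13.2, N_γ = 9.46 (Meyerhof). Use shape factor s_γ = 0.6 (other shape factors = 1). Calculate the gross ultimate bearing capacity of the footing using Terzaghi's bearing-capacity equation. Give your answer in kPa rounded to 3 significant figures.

q_ult ≈ 309 kPa

Effective surcharge at the founding depth q = γ·D_f = 19 × 0.59 = 11.21 kPa.
q_ult = q·N_q + 0.5·γ·B·N_γ·s_γ
     = 11.21 × 13.2 + 0.5 × 19 × 2.98 × 9.46 × 0.6
     = 147.97 + 160.69 = 308.66 kPa.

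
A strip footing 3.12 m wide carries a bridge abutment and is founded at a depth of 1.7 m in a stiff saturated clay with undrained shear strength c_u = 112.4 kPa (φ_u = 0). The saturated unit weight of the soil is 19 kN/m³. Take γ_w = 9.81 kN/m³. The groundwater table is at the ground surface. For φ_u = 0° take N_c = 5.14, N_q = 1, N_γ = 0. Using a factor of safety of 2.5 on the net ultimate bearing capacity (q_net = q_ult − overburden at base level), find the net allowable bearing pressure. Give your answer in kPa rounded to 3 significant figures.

γ' = 19 − 9.81 = 9.19 kN/m³ (submerged throughout). q = 9.19 × 1.7 = 15.623 kPa.
c·N_c = 112.4 × 5.14 = 577.74 kPa
q·N_q = 15.623 × 1 = 15.623 kPa
q_ult = 577.74 + 15.623 = 593.36 kPa.
q_net = 593.36 − 15.623 = 577.74 kPa.
q_all(net) = 577.74 / 2.5 = 231.09 kPa.

q_all(net) ≈ 231 kPa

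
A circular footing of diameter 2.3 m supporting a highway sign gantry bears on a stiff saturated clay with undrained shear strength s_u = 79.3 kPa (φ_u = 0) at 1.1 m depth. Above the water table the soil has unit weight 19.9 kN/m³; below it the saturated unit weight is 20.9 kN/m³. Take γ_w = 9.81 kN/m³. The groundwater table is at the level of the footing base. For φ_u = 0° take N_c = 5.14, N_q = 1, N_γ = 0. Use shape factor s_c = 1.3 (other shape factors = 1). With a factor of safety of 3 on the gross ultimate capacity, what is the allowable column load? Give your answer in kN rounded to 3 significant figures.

q = γ·D_f = 19.9 × 1.1 = 21.89 kPa.
c·N_c·s_c = 79.3 × 5.14 × 1.3 = 529.88 kPa
q·N_q = 21.89 × 1 = 21.89 kPa
q_ult = 529.88 + 21.89 = 551.77 kPa.
Gross allowable pressure q_all = 551.77 / 3 = 183.92 kPa.
Footing area = 4.1548 m², so allowable column load = 183.92 × 4.1548 = 764.17 kN.

P_all ≈ 764 kN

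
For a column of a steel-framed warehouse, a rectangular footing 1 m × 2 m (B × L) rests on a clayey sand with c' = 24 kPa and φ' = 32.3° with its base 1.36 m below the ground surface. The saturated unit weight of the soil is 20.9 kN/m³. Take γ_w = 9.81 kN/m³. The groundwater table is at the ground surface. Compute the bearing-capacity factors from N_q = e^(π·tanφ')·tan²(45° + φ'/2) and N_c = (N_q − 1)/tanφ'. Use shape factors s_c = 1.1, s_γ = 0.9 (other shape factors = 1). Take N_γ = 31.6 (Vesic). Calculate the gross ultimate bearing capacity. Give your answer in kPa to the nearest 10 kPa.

tan32.3° = 0.6322, so N_q = e^(π×0.6322)·tan²(61.15°) = 7.287 × 3.295 = 24.01.
N_c = (24.01 − 1)/tan32.3° = 36.4.
With the water table at the surface the whole profile is submerged: γ' = 20.9 − 9.81 = 11.09 kN/m³, so q = γ'·D_f = 15.082 kPa; the same γ' applies in the ½γBN_γ term.
q_ult = c·N_c·s_c + q·N_q + 0.5·γ·B·N_γ·s_γ
     = 24 × 36.398 × 1.1 + 15.082 × 24.01 + 0.5 × 11.09 × 1 × 31.6 × 0.9
     = 960.91 + 362.13 + 157.7 = 1480.7 kPa.

q_ult ≈ 1480 kPa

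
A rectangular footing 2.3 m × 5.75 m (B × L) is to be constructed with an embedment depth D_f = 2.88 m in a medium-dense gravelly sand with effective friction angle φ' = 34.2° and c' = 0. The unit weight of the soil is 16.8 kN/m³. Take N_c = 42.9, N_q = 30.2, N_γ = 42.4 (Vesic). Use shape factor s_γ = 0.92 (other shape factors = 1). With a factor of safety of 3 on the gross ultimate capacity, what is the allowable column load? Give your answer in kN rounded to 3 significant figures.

q = γ·D_f = 16.8 × 2.88 = 48.384 kPa.
q·N_q = 48.384 × 30.2 = 1461.2 kPa
0.5·γ·B·N_γ·s_γ = 0.5 × 16.8 × 2.3 × 42.4 × 0.92 = 753.63 kPa
q_ult = 1461.2 + 753.63 = 2214.8 kPa.
Gross allowable pressure q_all = 2214.8 / 3 = 738.28 kPa.
Footing area = 13.225 m², so allowable column load = 738.28 × 13.225 = 9763.7 kN.

P_all ≈ 9760 kN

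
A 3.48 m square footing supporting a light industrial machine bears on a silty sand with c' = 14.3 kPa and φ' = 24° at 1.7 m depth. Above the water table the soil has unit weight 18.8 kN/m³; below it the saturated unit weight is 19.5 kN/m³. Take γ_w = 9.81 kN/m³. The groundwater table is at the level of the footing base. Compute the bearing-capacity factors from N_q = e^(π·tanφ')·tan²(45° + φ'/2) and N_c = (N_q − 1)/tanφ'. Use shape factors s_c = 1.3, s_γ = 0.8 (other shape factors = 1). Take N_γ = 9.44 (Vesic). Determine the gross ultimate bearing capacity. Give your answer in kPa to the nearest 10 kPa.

q_ult ≈ 790 kPa

tan24° = 0.4452, so N_q = e^(π×0.4452)·tan²(57°) = 4.05 × 2.371 = 9.6.
N_c = (9.6 − 1)/tan24° = 19.32.
q = γ·D_f = 18.8 × 1.7 = 31.96 kPa.
For the ½γBN_γ term take γ' = 19.5 − 9.81 = 9.69 kN/m³ (soil below base is submerged).
c·N_c·s_c = 14.3 × 19.324 × 1.3 = 359.22 kPa
q·N_q = 31.96 × 9.6034 = 306.92 kPa
0.5·γ·B·N_γ·s_γ = 0.5 × 9.69 × 3.48 × 9.44 × 0.8 = 127.33 kPa
q_ult = 359.22 + 306.92 + 127.33 = 793.48 kPa.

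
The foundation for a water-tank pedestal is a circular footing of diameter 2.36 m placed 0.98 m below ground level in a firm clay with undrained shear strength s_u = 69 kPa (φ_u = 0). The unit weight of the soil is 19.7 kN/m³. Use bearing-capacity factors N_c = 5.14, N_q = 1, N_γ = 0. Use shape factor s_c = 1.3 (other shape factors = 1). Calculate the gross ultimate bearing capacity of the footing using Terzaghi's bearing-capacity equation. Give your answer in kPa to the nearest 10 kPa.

Effective surcharge at the founding depth q = γ·D_f = 19.7 × 0.98 = 19.306 kPa.
q_ult = c·N_c·s_c + q·N_q
     = 69 × 5.14 × 1.3 + 19.306 × 1
     = 461.06 + 19.306 = 480.36 kPa.

q_ult ≈ 480 kPa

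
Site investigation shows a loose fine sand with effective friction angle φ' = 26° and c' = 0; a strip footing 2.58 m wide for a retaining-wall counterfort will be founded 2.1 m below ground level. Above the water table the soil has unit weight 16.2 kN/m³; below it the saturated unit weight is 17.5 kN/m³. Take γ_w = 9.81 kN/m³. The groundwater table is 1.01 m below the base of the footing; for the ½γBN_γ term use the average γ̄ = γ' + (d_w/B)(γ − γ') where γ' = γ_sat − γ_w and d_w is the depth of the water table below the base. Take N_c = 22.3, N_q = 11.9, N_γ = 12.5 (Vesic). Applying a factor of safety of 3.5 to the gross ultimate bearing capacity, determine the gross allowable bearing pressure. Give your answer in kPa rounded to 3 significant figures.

q_all ≈ 166 kPa

Effective surcharge at the founding depth q = γ·D_f = 16.2 × 2.1 = 34.02 kPa.
With d_w = 1.01 m < B, γ̄ = 7.69 + (1.01/2.58) × (16.2 − 7.69) = 11.021 kN/m³.
q_ult = q·N_q + 0.5·γ·B·N_γ
     = 34.02 × 11.9 + 0.5 × 11.021 × 2.58 × 12.5
     = 404.84 + 177.72 = 582.56 kPa.
q_all = q_ult / FS = 582.56 / 3.5 = 166.45 kPa.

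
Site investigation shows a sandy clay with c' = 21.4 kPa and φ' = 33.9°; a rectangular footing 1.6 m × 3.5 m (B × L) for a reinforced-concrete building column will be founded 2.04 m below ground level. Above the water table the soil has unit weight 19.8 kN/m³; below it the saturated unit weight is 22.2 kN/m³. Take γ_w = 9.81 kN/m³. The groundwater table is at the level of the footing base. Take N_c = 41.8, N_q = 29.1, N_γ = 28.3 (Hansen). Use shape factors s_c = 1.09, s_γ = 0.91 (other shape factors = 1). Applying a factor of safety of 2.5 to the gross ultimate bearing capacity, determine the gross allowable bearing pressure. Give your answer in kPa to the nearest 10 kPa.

Effective surcharge at the founding depth q = γ·D_f = 19.8 × 2.04 = 40.392 kPa.
The water table coincides with the base, so in the self-weight term γ → γ' = 12.39 kN/m³.
q_ult = c·N_c·s_c + q·N_q + 0.5·γ·B·N_γ·s_γ
     = 21.4 × 41.8 × 1.09 + 40.392 × 29.1 + 0.5 × 12.39 × 1.6 × 28.3 × 0.91
     = 975.03 + 1175.4 + 255.26 = 2405.7 kPa.
q_all = q_ult / FS = 2405.7 / 2.5 = 962.28 kPa.

q_all ≈ 960 kPa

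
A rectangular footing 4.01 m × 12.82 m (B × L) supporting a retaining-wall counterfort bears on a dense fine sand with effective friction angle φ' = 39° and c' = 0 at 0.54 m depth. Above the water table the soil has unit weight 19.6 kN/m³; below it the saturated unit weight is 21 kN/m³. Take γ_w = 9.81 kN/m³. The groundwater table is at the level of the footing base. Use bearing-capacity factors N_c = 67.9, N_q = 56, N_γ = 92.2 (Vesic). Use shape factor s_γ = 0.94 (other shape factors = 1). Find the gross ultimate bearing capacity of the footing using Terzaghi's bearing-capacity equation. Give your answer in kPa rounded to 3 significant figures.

Overburden at base level: q = 19.6 × 0.54 = 10.584 kPa.
Below the base the soil is submerged, so the ½γBN_γ term uses γ' = 21 − 9.81 = 11.19 kN/m³.
Surcharge term q·N_q = 10.584 × 56 = 592.7 kPa; self-weight term 0.5·γ·B·N_γ·s_γ = 0.5 × 11.19 × 4.01 × 92.2 × 0.94 = 1944.5 kPa.
q_ult = 592.7 + 1944.5 = 2537.2 kPa.

q_ult ≈ 2540 kPa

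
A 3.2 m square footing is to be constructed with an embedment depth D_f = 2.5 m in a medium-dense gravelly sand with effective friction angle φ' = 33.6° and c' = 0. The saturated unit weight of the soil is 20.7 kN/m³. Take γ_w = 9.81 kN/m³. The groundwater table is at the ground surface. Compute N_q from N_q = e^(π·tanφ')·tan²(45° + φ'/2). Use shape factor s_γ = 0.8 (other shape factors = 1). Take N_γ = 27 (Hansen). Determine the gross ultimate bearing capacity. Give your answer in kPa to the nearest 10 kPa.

q_ult ≈ 1140 kPa

tan33.6° = 0.6644, so N_q = e^(π×0.6644)·tan²(61.8°) = 8.063 × 3.478 = 28.04.
γ' = 20.7 − 9.81 = 10.89 kN/m³ (submerged throughout). q = 10.89 × 2.5 = 27.225 kPa; the same γ' applies in the ½γBN_γ term.
q·N_q = 27.225 × 28.044 = 763.5 kPa
0.5·γ·B·N_γ·s_γ = 0.5 × 10.89 × 3.2 × 27 × 0.8 = 376.36 kPa
q_ult = 763.5 + 376.36 = 1139.9 kPa.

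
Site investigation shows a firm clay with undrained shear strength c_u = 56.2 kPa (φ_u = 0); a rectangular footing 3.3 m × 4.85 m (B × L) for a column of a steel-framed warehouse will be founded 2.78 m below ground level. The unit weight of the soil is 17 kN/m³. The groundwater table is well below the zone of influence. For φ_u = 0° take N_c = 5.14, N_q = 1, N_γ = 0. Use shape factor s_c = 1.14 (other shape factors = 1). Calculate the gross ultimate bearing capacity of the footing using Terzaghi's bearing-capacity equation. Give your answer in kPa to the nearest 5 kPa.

q_ult ≈ 375 kPa

q = γ·D_f = 17 × 2.78 = 47.26 kPa.
c·N_c·s_c = 56.2 × 5.14 × 1.14 = 329.31 kPa
q·N_q = 47.26 × 1 = 47.26 kPa
q_ult = 329.31 + 47.26 = 376.57 kPa.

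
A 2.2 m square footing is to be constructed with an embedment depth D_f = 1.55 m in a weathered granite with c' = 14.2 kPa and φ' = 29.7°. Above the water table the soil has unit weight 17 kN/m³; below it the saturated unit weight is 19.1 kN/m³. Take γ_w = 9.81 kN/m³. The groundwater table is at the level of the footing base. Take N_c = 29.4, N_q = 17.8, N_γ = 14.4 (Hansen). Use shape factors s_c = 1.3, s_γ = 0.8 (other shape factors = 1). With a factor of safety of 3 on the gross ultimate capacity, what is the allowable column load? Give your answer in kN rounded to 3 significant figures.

P_all ≈ 1820 kN

q = γ·D_f = 17 × 1.55 = 26.35 kPa.
For the ½γBN_γ term take γ' = 19.1 − 9.81 = 9.29 kN/m³ (soil below base is submerged).
c·N_c·s_c = 14.2 × 29.4 × 1.3 = 542.72 kPa
q·N_q = 26.35 × 17.8 = 469.03 kPa
0.5·γ·B·N_γ·s_γ = 0.5 × 9.29 × 2.2 × 14.4 × 0.8 = 117.72 kPa
q_ult = 542.72 + 469.03 + 117.72 = 1129.5 kPa.
Gross allowable pressure q_all = 1129.5 / 3 = 376.49 kPa.
Footing area = 4.84 m², so allowable column load = 376.49 × 4.84 = 1822.2 kN.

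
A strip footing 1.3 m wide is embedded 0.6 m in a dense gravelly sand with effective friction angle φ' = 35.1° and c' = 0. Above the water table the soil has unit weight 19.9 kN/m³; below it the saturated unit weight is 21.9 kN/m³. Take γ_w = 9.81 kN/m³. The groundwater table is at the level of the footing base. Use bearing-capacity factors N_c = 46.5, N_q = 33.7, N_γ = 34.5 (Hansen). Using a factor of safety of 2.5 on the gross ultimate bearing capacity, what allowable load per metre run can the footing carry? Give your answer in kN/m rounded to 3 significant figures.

q = γ·D_f = 19.9 × 0.6 = 11.94 kPa.
For the ½γBN_γ term take γ' = 21.9 − 9.81 = 12.09 kN/m³ (soil below base is submerged).
q·N_q = 11.94 × 33.7 = 402.38 kPa
0.5·γ·B·N_γ = 0.5 × 12.09 × 1.3 × 34.5 = 271.12 kPa
q_ult = 402.38 + 271.12 = 673.5 kPa.
Gross allowable pressure q_all = 673.5 / 2.5 = 269.4 kPa.
Allowable wall load = q_all × B = 269.4 × 1.3 = 350.22 kN per metre run.

≈ 350 kN/m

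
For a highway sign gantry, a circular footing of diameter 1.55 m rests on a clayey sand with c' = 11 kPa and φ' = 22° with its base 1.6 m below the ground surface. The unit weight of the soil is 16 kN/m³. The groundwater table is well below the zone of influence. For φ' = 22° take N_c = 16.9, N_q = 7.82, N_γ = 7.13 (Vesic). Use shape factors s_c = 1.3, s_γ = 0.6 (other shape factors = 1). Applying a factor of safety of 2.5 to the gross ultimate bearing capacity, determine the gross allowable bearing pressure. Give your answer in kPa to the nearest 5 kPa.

q = γ·D_f = 16 × 1.6 = 25.6 kPa.
c·N_c·s_c = 11 × 16.9 × 1.3 = 241.67 kPa
q·N_q = 25.6 × 7.82 = 200.19 kPa
0.5·γ·B·N_γ·s_γ = 0.5 × 16 × 1.55 × 7.13 × 0.6 = 53.047 kPa
q_ult = 241.67 + 200.19 + 53.047 = 494.91 kPa.
q_all = q_ult / FS = 494.91 / 2.5 = 197.96 kPa.

q_all ≈ 200 kPa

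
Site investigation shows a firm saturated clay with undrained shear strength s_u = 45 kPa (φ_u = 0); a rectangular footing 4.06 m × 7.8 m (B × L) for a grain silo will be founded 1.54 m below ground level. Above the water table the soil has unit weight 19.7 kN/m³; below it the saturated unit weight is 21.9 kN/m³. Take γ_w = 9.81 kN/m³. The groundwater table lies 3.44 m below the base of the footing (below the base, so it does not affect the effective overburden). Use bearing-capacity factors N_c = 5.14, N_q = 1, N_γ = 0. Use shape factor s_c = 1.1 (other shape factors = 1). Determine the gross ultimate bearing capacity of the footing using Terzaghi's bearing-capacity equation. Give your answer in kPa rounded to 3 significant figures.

Overburden at base level: q = 19.7 × 1.54 = 30.338 kPa.
Cohesion term c·N_c·s_c = 45 × 5.14 × 1.1 = 254.43 kPa; surcharge term q·N_q = 30.338 × 1 = 30.338 kPa.
q_ult = 254.43 + 30.338 = 284.77 kPa.

q_ult ≈ 285 kPa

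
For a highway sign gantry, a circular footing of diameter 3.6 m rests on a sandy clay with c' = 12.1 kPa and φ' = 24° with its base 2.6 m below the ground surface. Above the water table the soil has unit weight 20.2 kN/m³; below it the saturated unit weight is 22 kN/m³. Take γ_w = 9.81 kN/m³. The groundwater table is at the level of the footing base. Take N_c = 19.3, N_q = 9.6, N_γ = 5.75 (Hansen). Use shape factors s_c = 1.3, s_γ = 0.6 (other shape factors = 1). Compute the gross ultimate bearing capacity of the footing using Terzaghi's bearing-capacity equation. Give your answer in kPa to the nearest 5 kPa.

q_ult ≈ 885 kPa

Overburden at base level: q = 20.2 × 2.6 = 52.52 kPa.
Below the base the soil is submerged, so the ½γBN_γ term uses γ' = 22 − 9.81 = 12.19 kN/m³.
Cohesion term c·N_c·s_c = 12.1 × 19.3 × 1.3 = 303.59 kPa; surcharge term q·N_q = 52.52 × 9.6 = 504.19 kPa; self-weight term 0.5·γ·B·N_γ·s_γ = 0.5 × 12.19 × 3.6 × 5.75 × 0.6 = 75.7 kPa.
q_ult = 303.59 + 504.19 + 75.7 = 883.48 kPa.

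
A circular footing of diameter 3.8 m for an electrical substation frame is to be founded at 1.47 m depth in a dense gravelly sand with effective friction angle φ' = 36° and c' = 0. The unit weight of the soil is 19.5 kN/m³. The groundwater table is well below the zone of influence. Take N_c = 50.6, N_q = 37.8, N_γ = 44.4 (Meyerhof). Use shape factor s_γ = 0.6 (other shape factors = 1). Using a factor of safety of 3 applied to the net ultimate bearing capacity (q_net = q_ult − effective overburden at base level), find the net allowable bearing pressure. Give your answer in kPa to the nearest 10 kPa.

q_all(net) ≈ 680 kPa

q = γ·D_f = 19.5 × 1.47 = 28.665 kPa.
q·N_q = 28.665 × 37.8 = 1083.5 kPa
0.5·γ·B·N_γ·s_γ = 0.5 × 19.5 × 3.8 × 44.4 × 0.6 = 987.01 kPa
q_ult = 1083.5 + 987.01 = 2070.5 kPa.
Net ultimate: q_net = 2070.5 − 28.665 = 2041.9 kPa.
q_all(net) = 2041.9 / 3 = 680.63 kPa.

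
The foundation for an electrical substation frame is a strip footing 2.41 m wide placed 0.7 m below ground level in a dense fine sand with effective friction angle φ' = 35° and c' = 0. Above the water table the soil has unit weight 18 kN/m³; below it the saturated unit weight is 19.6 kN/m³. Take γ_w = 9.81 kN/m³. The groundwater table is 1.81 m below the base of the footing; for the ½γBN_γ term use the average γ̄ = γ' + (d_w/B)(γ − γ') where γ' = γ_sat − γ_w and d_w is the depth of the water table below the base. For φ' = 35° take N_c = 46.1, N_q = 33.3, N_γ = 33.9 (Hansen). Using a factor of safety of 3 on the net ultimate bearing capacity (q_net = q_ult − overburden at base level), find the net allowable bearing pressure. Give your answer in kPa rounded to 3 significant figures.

q_all(net) ≈ 353 kPa

q = γ·D_f = 18 × 0.7 = 12.6 kPa.
γ' = 9.79 kN/m³; averaging over the depth B below the base, γ̄ = γ' + (d_w/B)(γ − γ') = 15.956 kN/m³.
q·N_q = 12.6 × 33.3 = 419.58 kPa
0.5·γ·B·N_γ = 0.5 × 15.956 × 2.41 × 33.9 = 651.8 kPa
q_ult = 419.58 + 651.8 = 1071.4 kPa.
q_net = 1071.4 − 12.6 = 1058.8 kPa.
q_all(net) = 1058.8 / 3 = 352.93 kPa.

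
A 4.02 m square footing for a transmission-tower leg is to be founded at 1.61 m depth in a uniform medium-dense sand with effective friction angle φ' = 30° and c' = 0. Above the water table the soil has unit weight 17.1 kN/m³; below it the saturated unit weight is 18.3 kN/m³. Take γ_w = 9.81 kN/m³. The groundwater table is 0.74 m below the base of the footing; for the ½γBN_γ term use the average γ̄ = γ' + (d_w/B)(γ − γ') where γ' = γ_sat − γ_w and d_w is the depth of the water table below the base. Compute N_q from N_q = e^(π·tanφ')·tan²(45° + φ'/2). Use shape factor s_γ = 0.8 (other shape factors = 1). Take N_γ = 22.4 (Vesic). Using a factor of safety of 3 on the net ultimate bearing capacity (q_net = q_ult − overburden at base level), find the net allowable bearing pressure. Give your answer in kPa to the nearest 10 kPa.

q_all(net) ≈ 280 kPa

N_q = e^(π·tan30°)·tan²(60°) = 18.4.
Overburden at base level: q = 17.1 × 1.61 = 27.531 kPa.
The water table is 0.74 m below the base (< B = 4.02 m), so the ½γBN_γ term uses γ̄ = γ' + (d_w/B)(γ − γ') = 8.49 + (0.74/4.02)(17.1 − 8.49) = 10.075 kN/m³.
Surcharge term q·N_q = 27.531 × 18.401 = 506.6 kPa; self-weight term 0.5·γ·B·N_γ·s_γ = 0.5 × 10.075 × 4.02 × 22.4 × 0.8 = 362.89 kPa.
q_ult = 506.6 + 362.89 = 869.49 kPa.
q_net = 869.49 − 27.531 = 841.96 kPa.
q_all(net) = 841.96 / 3 = 280.65 kPa.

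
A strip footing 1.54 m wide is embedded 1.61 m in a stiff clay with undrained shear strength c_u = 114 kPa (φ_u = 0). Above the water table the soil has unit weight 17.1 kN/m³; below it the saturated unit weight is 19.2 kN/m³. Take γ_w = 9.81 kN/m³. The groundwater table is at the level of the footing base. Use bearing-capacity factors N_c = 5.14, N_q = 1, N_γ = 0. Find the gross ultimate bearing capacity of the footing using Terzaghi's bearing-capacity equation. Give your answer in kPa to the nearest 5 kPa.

q = γ·D_f = 17.1 × 1.61 = 27.531 kPa.
c·N_c = 114 × 5.14 = 585.96 kPa
q·N_q = 27.531 × 1 = 27.531 kPa
q_ult = 585.96 + 27.531 = 613.49 kPa.

q_ult ≈ 615 kPa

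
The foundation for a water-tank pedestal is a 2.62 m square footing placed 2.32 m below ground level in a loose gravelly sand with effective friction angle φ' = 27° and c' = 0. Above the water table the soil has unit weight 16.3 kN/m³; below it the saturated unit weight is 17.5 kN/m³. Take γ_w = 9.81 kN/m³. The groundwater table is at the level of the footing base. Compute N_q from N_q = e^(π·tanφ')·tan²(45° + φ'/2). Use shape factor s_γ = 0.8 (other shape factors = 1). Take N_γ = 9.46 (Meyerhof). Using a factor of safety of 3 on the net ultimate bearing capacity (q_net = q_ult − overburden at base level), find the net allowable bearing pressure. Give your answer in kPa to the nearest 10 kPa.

q_all(net) ≈ 180 kPa

N_q = e^(π·tan27°)·tan²(58.5°) = 13.2.
q = γ·D_f = 16.3 × 2.32 = 37.816 kPa.
For the ½γBN_γ term take γ' = 17.5 − 9.81 = 7.69 kN/m³ (soil below base is submerged).
q·N_q = 37.816 × 13.199 = 499.14 kPa
0.5·γ·B·N_γ·s_γ = 0.5 × 7.69 × 2.62 × 9.46 × 0.8 = 76.239 kPa
q_ult = 499.14 + 76.239 = 575.38 kPa.
q_net = 575.38 − 37.816 = 537.56 kPa.
q_all(net) = 537.56 / 3 = 179.19 kPa.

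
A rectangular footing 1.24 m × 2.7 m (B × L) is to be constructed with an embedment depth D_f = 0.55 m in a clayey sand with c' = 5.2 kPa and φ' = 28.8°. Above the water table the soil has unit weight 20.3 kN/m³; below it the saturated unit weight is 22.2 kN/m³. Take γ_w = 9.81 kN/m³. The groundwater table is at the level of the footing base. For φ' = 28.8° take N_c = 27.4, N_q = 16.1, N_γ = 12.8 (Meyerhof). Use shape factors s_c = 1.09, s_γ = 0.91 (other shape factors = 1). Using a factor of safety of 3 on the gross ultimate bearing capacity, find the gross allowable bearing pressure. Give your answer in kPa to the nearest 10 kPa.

q_all ≈ 140 kPa

Effective surcharge at the founding depth q = γ·D_f = 20.3 × 0.55 = 11.165 kPa.
The water table coincides with the base, so in the self-weight term γ → γ' = 12.39 kN/m³.
q_ult = c·N_c·s_c + q·N_q + 0.5·γ·B·N_γ·s_γ
     = 5.2 × 27.4 × 1.09 + 11.165 × 16.1 + 0.5 × 12.39 × 1.24 × 12.8 × 0.91
     = 155.3 + 179.76 + 89.478 = 424.54 kPa.
q_all = 424.54 / 3 = 141.51 kPa.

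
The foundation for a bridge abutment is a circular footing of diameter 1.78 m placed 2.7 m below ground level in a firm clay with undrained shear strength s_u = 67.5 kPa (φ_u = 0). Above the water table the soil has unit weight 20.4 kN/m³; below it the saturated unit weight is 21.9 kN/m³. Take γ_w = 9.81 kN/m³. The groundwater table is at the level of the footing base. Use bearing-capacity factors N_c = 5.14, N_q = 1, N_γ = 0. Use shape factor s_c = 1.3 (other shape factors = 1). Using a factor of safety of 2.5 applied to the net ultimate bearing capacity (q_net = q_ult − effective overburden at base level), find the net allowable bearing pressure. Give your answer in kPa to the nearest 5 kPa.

q = γ·D_f = 20.4 × 2.7 = 55.08 kPa.
c·N_c·s_c = 67.5 × 5.14 × 1.3 = 451.04 kPa
q·N_q = 55.08 × 1 = 55.08 kPa
q_ult = 451.04 + 55.08 = 506.12 kPa.
Net ultimate: q_net = 506.12 − 55.08 = 451.04 kPa.
q_all(net) = 451.04 / 2.5 = 180.41 kPa.

q_all(net) ≈ 180 kPa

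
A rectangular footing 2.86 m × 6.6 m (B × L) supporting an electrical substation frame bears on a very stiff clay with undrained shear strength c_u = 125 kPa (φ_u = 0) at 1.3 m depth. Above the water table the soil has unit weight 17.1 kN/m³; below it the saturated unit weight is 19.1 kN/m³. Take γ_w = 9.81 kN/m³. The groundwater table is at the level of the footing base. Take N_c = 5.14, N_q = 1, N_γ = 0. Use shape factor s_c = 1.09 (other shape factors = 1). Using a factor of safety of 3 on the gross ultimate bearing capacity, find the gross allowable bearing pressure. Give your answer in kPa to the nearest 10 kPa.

Effective surcharge at the founding depth q = γ·D_f = 17.1 × 1.3 = 22.23 kPa.
q_ult = c·N_c·s_c + q·N_q
     = 125 × 5.14 × 1.09 + 22.23 × 1
     = 700.33 + 22.23 = 722.56 kPa.
q_all = 722.56 / 3 = 240.85 kPa.

q_all ≈ 240 kPa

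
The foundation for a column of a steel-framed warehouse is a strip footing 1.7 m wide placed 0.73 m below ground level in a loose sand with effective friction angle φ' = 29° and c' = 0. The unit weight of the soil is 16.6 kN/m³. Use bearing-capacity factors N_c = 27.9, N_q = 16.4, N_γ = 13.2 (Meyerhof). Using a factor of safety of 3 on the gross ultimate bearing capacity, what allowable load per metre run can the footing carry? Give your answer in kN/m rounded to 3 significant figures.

Overburden at base level: q = 16.6 × 0.73 = 12.118 kPa.
Surcharge term q·N_q = 12.118 × 16.4 = 198.74 kPa; self-weight term 0.5·γ·B·N_γ = 0.5 × 16.6 × 1.7 × 13.2 = 186.25 kPa.
q_ult = 198.74 + 186.25 = 384.99 kPa.
Gross allowable pressure q_all = 384.99 / 3 = 128.33 kPa.
Allowable wall load = q_all × B = 128.33 × 1.7 = 218.16 kN per metre run.

≈ 218 kN/m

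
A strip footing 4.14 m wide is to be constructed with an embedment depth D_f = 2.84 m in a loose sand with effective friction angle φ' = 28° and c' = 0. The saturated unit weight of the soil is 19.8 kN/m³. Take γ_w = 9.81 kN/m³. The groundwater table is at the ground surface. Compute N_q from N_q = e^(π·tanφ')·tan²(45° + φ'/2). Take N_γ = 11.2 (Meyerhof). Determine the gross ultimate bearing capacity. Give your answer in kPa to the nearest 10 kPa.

tan28° = 0.5317, so N_q = e^(π×0.5317)·tan²(59°) = 5.314 × 2.77 = 14.72.
With the water table at the surface the whole profile is submerged: γ' = 19.8 − 9.81 = 9.99 kN/m³, so q = γ'·D_f = 28.372 kPa; the same γ' applies in the ½γBN_γ term.
q_ult = q·N_q + 0.5·γ·B·N_γ
     = 28.372 × 14.72 + 0.5 × 9.99 × 4.14 × 11.2
     = 417.63 + 231.61 = 649.23 kPa.

q_ult ≈ 650 kPa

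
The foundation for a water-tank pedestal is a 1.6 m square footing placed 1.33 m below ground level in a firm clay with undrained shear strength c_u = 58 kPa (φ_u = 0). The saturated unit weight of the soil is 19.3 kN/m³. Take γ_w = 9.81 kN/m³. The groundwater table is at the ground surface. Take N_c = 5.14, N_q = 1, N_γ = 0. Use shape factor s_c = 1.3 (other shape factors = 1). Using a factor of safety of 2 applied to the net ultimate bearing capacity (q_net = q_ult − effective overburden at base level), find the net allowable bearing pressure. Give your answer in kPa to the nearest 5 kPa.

Water table at ground surface, so effective unit weight γ' = 19.3 − 9.81 = 9.49 kN/m³ is used throughout; overburden q = 9.49 × 1.33 = 12.622 kPa.
Cohesion term c·N_c·s_c = 58 × 5.14 × 1.3 = 387.56 kPa; surcharge term q·N_q = 12.622 × 1 = 12.622 kPa.
q_ult = 387.56 + 12.622 = 400.18 kPa.
Net ultimate: q_net = 400.18 − 12.622 = 387.56 kPa.
q_all(net) = 387.56 / 2 = 193.78 kPa.

q_all(net) ≈ 195 kPa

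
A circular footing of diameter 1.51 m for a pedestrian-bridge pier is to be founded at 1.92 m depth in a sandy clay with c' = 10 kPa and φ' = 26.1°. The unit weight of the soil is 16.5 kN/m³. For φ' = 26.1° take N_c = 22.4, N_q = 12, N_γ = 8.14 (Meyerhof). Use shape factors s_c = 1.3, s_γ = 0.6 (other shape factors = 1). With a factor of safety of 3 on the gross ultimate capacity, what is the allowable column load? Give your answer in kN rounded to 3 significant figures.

Overburden at base level: q = 16.5 × 1.92 = 31.68 kPa.
Cohesion term c·N_c·s_c = 10 × 22.4 × 1.3 = 291.2 kPa; surcharge term q·N_q = 31.68 × 12 = 380.16 kPa; self-weight term 0.5·γ·B·N_γ·s_γ = 0.5 × 16.5 × 1.51 × 8.14 × 0.6 = 60.842 kPa.
q_ult = 291.2 + 380.16 + 60.842 = 732.2 kPa.
Gross allowable pressure q_all = 732.2 / 3 = 244.07 kPa.
Footing area = 1.7908 m², so allowable column load = 244.07 × 1.7908 = 437.08 kN.

P_all ≈ 437 kN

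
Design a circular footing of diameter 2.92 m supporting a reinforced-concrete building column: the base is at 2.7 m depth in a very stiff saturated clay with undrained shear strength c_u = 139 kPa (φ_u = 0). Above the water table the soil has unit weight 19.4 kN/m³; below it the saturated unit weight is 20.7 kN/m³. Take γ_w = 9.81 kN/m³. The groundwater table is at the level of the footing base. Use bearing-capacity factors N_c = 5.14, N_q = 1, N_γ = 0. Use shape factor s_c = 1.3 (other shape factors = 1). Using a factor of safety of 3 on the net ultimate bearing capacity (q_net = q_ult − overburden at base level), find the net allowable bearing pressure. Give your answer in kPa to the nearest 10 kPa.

q_all(net) ≈ 310 kPa

q = γ·D_f = 19.4 × 2.7 = 52.38 kPa.
c·N_c·s_c = 139 × 5.14 × 1.3 = 928.8 kPa
q·N_q = 52.38 × 1 = 52.38 kPa
q_ult = 928.8 + 52.38 = 981.18 kPa.
q_net = 981.18 − 52.38 = 928.8 kPa.
q_all(net) = 928.8 / 3 = 309.6 kPa.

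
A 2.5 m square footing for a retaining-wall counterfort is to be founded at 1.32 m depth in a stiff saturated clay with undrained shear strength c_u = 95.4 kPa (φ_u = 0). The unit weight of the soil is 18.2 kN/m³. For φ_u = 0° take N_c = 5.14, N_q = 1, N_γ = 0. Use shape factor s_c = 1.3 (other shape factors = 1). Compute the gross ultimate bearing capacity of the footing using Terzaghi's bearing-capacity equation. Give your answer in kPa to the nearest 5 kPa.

q_ult ≈ 660 kPa

Effective surcharge at the founding depth q = γ·D_f = 18.2 × 1.32 = 24.024 kPa.
q_ult = c·N_c·s_c + q·N_q
     = 95.4 × 5.14 × 1.3 + 24.024 × 1
     = 637.46 + 24.024 = 661.49 kPa.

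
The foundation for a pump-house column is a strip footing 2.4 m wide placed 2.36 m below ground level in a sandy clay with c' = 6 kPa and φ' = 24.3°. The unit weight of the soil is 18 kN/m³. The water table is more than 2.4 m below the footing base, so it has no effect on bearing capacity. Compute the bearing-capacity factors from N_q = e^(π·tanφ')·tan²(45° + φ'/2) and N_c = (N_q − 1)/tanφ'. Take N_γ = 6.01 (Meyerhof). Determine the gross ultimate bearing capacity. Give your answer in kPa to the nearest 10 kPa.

q_ult ≈ 670 kPa

tan24.3° = 0.4515, so N_q = e^(π×0.4515)·tan²(57.15°) = 4.131 × 2.399 = 9.91.
N_c = (9.91 − 1)/tan24.3° = 19.73.
Overburden at base level: q = 18 × 2.36 = 42.48 kPa.
Cohesion term c·N_c = 6 × 19.729 = 118.38 kPa; surcharge term q·N_q = 42.48 × 9.9081 = 420.89 kPa; self-weight term 0.5·γ·B·N_γ = 0.5 × 18 × 2.4 × 6.01 = 129.82 kPa.
q_ult = 118.38 + 420.89 + 129.82 = 669.09 kPa.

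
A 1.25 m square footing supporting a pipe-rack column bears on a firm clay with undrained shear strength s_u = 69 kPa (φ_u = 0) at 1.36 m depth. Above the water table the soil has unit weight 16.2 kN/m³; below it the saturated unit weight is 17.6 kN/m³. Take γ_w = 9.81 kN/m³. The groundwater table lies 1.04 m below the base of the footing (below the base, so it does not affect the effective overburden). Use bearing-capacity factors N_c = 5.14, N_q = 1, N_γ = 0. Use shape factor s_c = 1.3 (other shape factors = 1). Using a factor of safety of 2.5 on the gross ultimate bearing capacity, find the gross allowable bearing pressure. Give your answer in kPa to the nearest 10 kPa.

Effective surcharge at the founding depth q = γ·D_f = 16.2 × 1.36 = 22.032 kPa.
q_ult = c·N_c·s_c + q·N_q
     = 69 × 5.14 × 1.3 + 22.032 × 1
     = 461.06 + 22.032 = 483.09 kPa.
q_all = 483.09 / 2.5 = 193.24 kPa.

q_all ≈ 190 kPa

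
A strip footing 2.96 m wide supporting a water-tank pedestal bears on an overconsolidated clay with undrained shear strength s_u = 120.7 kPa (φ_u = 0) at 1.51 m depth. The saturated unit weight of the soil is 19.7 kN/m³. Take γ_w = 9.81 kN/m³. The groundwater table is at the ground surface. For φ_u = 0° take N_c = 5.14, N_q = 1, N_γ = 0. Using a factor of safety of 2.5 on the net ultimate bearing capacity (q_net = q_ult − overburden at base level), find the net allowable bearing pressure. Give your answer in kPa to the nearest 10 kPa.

q_all(net) ≈ 250 kPa

γ' = 19.7 − 9.81 = 9.89 kN/m³ (submerged throughout). q = 9.89 × 1.51 = 14.934 kPa.
c·N_c = 120.7 × 5.14 = 620.4 kPa
q·N_q = 14.934 × 1 = 14.934 kPa
q_ult = 620.4 + 14.934 = 635.33 kPa.
q_net = 635.33 − 14.934 = 620.4 kPa.
q_all(net) = 620.4 / 2.5 = 248.16 kPa.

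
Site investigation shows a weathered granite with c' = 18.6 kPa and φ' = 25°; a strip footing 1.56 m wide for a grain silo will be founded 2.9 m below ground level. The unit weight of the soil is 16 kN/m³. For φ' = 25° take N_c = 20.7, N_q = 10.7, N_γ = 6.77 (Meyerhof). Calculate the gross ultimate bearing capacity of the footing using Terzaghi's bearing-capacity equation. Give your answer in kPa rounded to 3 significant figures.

q_ult ≈ 966 kPa

Overburden at base level: q = 16 × 2.9 = 46.4 kPa.
Cohesion term c·N_c = 18.6 × 20.7 = 385.02 kPa; surcharge term q·N_q = 46.4 × 10.7 = 496.48 kPa; self-weight term 0.5·γ·B·N_γ = 0.5 × 16 × 1.56 × 6.77 = 84.49 kPa.
q_ult = 385.02 + 496.48 + 84.49 = 965.99 kPa.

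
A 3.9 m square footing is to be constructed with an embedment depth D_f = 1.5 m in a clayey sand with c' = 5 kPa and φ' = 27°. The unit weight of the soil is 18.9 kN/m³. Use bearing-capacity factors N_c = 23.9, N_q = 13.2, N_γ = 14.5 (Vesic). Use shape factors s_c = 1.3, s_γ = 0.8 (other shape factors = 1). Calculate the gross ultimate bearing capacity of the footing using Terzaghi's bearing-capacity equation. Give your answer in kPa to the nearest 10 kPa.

Overburden at base level: q = 18.9 × 1.5 = 28.35 kPa.
Cohesion term c·N_c·s_c = 5 × 23.9 × 1.3 = 155.35 kPa; surcharge term q·N_q = 28.35 × 13.2 = 374.22 kPa; self-weight term 0.5·γ·B·N_γ·s_γ = 0.5 × 18.9 × 3.9 × 14.5 × 0.8 = 427.52 kPa.
q_ult = 155.35 + 374.22 + 427.52 = 957.09 kPa.

q_ult ≈ 960 kPa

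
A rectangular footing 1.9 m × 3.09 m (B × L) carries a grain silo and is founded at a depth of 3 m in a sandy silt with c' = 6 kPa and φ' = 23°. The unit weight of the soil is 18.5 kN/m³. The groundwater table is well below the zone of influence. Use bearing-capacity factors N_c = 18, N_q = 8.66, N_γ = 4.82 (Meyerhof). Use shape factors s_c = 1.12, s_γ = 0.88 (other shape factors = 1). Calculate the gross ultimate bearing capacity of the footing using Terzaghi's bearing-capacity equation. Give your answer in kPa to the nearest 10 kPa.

Effective surcharge at the founding depth q = γ·D_f = 18.5 × 3 = 55.5 kPa.
q_ult = c·N_c·s_c + q·N_q + 0.5·γ·B·N_γ·s_γ
     = 6 × 18 × 1.12 + 55.5 × 8.66 + 0.5 × 18.5 × 1.9 × 4.82 × 0.88
     = 120.96 + 480.63 + 74.546 = 676.14 kPa.

q_ult ≈ 680 kPa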